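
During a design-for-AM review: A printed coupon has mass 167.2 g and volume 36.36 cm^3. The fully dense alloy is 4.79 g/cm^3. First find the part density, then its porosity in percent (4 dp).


rho_part = 167.2 / 36.36 = 4.59845985 g/cm^3
Porosity = (1 - 4.59845985/4.79)*100 = 3.9988 %


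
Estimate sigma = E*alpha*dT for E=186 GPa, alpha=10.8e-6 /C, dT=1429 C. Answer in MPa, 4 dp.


sigma = 186*1000 * 10.8e-6 * 1429 = 2870.5752 MPa


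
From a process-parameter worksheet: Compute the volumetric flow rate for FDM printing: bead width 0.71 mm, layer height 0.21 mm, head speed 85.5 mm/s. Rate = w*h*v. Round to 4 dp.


Rate = 0.71 * 0.21 * 85.5 = 12.7481 mm^3/s


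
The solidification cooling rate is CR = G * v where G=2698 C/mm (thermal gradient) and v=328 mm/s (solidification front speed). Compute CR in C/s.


CR = 2698 * 328 = 884944 C/s


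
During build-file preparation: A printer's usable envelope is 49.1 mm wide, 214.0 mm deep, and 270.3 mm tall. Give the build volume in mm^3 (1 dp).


V = 49.1 * 214.0 * 270.3 = 2840150.2 mm^3


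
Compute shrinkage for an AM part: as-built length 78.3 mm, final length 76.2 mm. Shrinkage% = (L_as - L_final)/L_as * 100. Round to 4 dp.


Shrinkage = ((78.3-76.2)/78.3)*100 = 2.682 %


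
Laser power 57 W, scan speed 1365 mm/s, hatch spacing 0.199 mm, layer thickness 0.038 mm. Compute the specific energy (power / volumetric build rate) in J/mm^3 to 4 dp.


Build rate = 1365 * 0.199 * 0.038 = 10.32213 mm^3/s
SE = 57 / 10.32213 = 5.5221 J/mm^3


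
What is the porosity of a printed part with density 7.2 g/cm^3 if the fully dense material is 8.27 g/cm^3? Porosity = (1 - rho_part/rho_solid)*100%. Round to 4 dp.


Porosity = (1-7.2/8.27)*100 = 12.9383 %


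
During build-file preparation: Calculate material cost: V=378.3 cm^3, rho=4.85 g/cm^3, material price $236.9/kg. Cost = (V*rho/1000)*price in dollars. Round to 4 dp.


Mass = 378.3*4.85/1000 = 1.834755 kg
Cost = 1.834755 * 236.9 = 434.6535 $


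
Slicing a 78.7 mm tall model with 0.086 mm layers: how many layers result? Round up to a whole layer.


Layers = ceil(78.7/0.086) = 916


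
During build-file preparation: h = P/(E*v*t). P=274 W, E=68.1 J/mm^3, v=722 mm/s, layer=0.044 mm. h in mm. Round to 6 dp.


h = 274 / (68.1*722*0.044) = 0.126652 mm


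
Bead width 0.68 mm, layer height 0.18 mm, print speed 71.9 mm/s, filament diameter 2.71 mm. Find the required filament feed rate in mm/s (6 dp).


Q = 0.68 * 0.18 * 71.9 = 8.80056 mm^3/s
A_fil = pi*(2.71/2)^2 = 5.76804265 mm^2
v_feed = 8.80056 / 5.76804265 = 1.525745 mm/s


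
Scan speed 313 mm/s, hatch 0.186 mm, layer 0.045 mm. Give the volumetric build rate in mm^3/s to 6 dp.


Rate = 313 * 0.186 * 0.045 = 2.61981 mm^3/s


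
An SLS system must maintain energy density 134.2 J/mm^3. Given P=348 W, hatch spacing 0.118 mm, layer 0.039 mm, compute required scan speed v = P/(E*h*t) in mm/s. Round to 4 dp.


v = 348 / (134.2*0.118*0.039) = 563.4821 mm/s


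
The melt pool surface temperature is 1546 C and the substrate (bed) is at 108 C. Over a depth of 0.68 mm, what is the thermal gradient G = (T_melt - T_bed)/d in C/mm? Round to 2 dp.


G = (1546-108)/0.68 = 2114.71 C/mm


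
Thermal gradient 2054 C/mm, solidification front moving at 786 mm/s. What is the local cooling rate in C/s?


CR = 2054 * 786 = 1614444 C/s


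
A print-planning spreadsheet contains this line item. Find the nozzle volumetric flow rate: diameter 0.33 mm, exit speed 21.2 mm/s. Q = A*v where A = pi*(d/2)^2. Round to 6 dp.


A = pi*(0.33/2)^2 = 0.08552986 mm^2
Q = 0.08552986 * 21.2 = 1.813233 mm^3/s


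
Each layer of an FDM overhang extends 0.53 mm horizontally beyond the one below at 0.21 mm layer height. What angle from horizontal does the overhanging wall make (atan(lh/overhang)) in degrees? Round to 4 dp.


angle = atan(0.21/0.53) = 21.6148 degrees


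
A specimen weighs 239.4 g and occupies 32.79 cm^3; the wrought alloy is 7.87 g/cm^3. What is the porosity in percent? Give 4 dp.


rho_part = 239.4 / 32.79 = 7.3010064 g/cm^3
Porosity = (1 - 7.3010064/7.87)*100 = 7.2299 %


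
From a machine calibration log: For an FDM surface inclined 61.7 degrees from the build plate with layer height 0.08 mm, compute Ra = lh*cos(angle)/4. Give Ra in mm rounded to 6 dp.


Ra = 0.08 * cos(61.7) / 4 = 0.009482 mm


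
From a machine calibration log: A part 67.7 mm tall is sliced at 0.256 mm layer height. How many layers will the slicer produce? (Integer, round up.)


Layers = ceil(67.7/0.256) = 265


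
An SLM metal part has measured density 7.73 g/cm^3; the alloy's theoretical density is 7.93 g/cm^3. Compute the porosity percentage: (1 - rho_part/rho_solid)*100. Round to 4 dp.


Porosity = (1-7.73/7.93)*100 = 2.5221 %


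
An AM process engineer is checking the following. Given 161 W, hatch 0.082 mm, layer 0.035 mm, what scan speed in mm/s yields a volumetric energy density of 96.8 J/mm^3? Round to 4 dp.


v = 161 / (96.8*0.082*0.035) = 579.5203 mm/s


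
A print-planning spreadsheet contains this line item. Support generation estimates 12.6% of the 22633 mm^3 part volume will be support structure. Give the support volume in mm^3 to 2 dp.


V_support = 22633 * 0.126 = 2851.76 mm^3


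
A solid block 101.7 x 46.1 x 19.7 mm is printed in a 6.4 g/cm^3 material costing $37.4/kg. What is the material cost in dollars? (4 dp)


V = 101.7 * 46.1 * 19.7 = 92360.889 mm^3 = 92.360889 cm^3
Mass = 92.360889 * 6.4 / 1000 = 0.59110969 kg
Cost = 0.59110969 * 37.4 = 22.1075 $


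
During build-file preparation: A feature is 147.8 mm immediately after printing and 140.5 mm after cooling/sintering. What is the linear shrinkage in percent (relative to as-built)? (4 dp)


Shrinkage = ((147.8-140.5)/147.8)*100 = 4.9391 %


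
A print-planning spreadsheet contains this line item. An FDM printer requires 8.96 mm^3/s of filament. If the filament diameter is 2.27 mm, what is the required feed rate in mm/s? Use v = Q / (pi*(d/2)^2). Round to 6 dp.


A = pi*(2.27/2)^2 = 4.047078
v = 8.96 / 4.047078 = 2.213943 mm/s


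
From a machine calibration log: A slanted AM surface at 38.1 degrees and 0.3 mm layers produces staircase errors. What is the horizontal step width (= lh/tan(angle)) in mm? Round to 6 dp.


step = 0.3 / tan(38.1) = 0.382604 mm


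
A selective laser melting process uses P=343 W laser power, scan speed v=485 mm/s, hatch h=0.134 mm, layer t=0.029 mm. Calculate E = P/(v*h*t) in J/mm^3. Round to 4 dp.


E = 343 / (485*0.134*0.029) = 181.9909 J/mm^3


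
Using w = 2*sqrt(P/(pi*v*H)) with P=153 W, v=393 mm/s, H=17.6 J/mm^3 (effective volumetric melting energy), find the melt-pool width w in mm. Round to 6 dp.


w = 2*sqrt(153/(pi*393*17.6)) = 0.167822 mm


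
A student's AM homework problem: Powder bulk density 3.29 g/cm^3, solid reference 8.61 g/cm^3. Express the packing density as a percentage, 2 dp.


Packing = (3.29/8.61)*100 = 38.21 %


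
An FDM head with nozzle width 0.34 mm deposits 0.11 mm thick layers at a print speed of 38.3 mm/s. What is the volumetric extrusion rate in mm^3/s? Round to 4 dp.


Rate = 0.34 * 0.11 * 38.3 = 1.4324 mm^3/s


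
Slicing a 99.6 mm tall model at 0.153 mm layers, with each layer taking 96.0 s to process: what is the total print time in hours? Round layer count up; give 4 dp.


Layers = ceil(99.6/0.153) = 651
t = 651 * 96.0 / 3600 = 17.36 hrs


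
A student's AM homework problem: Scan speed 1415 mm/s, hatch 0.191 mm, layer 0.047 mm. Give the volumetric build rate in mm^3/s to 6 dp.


Rate = 1415 * 0.191 * 0.047 = 12.702455 mm^3/s


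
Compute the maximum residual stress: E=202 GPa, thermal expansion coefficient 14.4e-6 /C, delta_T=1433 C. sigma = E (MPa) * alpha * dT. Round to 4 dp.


sigma = 202*1000 * 14.4e-6 * 1433 = 4168.3104 MPa


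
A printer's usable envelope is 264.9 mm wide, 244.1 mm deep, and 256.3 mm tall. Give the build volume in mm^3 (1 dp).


V = 264.9 * 244.1 * 256.3 = 16572893.7 mm^3


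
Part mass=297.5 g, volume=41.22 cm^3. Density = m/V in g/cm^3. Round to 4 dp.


rho = 297.5 / 41.22 = 7.2174 g/cm^3


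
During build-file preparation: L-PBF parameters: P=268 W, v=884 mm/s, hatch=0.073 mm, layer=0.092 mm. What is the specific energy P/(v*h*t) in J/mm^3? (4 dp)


Build rate = 884 * 0.073 * 0.092 = 5.936944 mm^3/s
SE = 268 / 5.936944 = 45.1411 J/mm^3


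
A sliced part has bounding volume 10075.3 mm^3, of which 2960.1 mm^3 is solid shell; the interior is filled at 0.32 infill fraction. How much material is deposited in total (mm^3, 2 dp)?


V_infill = (10075.3 - 2960.1) * 0.32 = 2276.86
V_total = 2960.1 + 2276.86 = 5236.96 mm^3


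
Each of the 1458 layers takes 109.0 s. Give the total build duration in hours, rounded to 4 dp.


t = 1458 * 109.0 / 3600 = 44.145 hrs


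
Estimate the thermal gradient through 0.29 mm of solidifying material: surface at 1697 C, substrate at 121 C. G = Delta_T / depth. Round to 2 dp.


G = (1697-121)/0.29 = 5434.48 C/mm


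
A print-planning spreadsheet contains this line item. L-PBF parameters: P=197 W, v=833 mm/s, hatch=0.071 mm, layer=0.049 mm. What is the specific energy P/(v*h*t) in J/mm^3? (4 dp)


Build rate = 833 * 0.071 * 0.049 = 2.898007 mm^3/s
SE = 197 / 2.898007 = 67.9778 J/mm^3


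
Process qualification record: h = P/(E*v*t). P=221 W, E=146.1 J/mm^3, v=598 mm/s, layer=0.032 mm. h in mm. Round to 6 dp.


h = 221 / (146.1*598*0.032) = 0.079048 mm


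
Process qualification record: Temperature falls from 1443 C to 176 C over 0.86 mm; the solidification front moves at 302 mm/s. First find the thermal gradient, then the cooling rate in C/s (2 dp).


G = (1443-176)/0.86 = 1473.25581395 C/mm
CR = 1473.25581395 * 302 = 444923.26 C/s


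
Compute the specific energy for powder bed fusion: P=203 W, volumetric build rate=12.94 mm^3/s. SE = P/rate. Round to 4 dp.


SE = 203 / 12.94 = 15.6878 J/mm^3


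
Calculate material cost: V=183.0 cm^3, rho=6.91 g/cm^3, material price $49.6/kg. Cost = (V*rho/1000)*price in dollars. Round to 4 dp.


Mass = 183.0*6.91/1000 = 1.26453 kg
Cost = 1.26453 * 49.6 = 62.7207 $


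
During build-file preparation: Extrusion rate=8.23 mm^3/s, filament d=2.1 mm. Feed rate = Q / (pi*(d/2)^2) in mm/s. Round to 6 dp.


A = pi*(2.1/2)^2 = 3.463606
v = 8.23 / 3.463606 = 2.376136 mm/s


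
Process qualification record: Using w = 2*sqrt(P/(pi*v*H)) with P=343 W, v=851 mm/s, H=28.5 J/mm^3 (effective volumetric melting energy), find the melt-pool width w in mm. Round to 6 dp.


w = 2*sqrt(343/(pi*851*28.5)) = 0.134188 mm


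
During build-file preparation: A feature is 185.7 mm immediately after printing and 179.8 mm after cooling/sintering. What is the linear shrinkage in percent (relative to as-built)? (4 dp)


Shrinkage = ((185.7-179.8)/185.7)*100 = 3.1772 %


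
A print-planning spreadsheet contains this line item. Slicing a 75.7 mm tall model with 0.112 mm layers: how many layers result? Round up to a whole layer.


Layers = ceil(75.7/0.112) = 676


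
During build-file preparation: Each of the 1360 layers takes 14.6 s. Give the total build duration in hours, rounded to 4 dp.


t = 1360 * 14.6 / 3600 = 5.5156 hrs


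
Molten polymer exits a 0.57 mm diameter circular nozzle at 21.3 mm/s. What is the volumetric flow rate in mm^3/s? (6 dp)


A = pi*(0.57/2)^2 = 0.25517586 mm^2
Q = 0.25517586 * 21.3 = 5.435246 mm^3/s


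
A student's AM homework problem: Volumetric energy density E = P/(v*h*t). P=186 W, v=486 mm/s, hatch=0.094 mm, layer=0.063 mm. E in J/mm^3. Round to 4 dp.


E = 186 / (486*0.094*0.063) = 64.6261 J/mm^3


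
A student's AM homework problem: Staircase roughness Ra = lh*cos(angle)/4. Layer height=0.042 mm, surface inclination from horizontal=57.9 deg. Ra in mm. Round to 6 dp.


Ra = 0.042 * cos(57.9) / 4 = 0.00558 mm


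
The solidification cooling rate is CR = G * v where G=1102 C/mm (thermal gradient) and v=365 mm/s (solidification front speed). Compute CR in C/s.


CR = 1102 * 365 = 402230 C/s


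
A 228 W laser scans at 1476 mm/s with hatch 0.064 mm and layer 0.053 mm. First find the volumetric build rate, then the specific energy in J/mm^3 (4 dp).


Build rate = 1476 * 0.064 * 0.053 = 5.006592 mm^3/s
SE = 228 / 5.006592 = 45.54 J/mm^3


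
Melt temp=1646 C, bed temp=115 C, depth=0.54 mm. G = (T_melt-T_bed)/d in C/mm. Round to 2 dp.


G = (1646-115)/0.54 = 2835.19 C/mm


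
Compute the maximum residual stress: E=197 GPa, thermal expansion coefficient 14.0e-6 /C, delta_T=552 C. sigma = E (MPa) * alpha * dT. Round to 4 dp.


sigma = 197*1000 * 14.0e-6 * 552 = 1522.416 MPa


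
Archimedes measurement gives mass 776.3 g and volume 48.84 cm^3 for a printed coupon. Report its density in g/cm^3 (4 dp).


rho = 776.3 / 48.84 = 15.8948 g/cm^3


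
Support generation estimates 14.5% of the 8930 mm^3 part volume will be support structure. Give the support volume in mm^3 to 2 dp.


V_support = 8930 * 0.145 = 1294.85 mm^3


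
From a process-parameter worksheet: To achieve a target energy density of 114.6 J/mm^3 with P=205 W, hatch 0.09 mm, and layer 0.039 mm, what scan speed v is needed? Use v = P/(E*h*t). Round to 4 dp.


v = 205 / (114.6*0.09*0.039) = 509.6384 mm/s


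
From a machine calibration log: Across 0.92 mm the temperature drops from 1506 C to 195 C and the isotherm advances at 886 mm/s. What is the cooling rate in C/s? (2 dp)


G = (1506-195)/0.92 = 1425.0 C/mm
CR = 1425.0 * 886 = 1262550.0 C/s


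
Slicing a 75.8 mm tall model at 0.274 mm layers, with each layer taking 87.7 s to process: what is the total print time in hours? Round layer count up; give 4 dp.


Layers = ceil(75.8/0.274) = 277
t = 277 * 87.7 / 3600 = 6.748 hrs


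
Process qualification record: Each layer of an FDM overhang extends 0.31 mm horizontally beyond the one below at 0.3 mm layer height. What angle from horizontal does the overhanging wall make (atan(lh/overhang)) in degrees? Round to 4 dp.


angle = atan(0.3/0.31) = 44.0608 degrees


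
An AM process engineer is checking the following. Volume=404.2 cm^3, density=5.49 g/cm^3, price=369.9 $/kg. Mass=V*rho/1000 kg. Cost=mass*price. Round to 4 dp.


Mass = 404.2*5.49/1000 = 2.219058 kg
Cost = 2.219058 * 369.9 = 820.8296 $


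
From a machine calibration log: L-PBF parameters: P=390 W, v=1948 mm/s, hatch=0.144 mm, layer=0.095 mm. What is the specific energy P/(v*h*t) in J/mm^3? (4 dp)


Build rate = 1948 * 0.144 * 0.095 = 26.64864 mm^3/s
SE = 390 / 26.64864 = 14.6349 J/mm^3


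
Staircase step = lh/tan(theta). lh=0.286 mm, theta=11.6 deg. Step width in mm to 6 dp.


step = 0.286 / tan(11.6) = 1.393283 mm


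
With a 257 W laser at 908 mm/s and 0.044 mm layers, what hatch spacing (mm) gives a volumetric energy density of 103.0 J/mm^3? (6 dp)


h = 257 / (103.0*908*0.044) = 0.062454 mm


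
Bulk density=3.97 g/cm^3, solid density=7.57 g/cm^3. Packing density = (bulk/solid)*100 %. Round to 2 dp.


Packing = (3.97/7.57)*100 = 52.44 %


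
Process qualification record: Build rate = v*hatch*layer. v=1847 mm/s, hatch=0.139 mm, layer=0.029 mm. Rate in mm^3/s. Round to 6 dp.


Rate = 1847 * 0.139 * 0.029 = 7.445257 mm^3/s


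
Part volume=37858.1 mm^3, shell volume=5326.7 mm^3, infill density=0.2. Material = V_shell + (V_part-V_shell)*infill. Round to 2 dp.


V_infill = (37858.1 - 5326.7) * 0.2 = 6506.28
V_total = 5326.7 + 6506.28 = 11832.98 mm^3


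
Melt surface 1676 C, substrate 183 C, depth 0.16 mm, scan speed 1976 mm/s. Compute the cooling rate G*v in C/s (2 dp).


G = (1676-183)/0.16 = 9331.25 C/mm
CR = 9331.25 * 1976 = 18438550.0 C/s


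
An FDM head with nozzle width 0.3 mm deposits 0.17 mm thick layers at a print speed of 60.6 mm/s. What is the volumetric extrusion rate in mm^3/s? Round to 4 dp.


Rate = 0.3 * 0.17 * 60.6 = 3.0906 mm^3/s


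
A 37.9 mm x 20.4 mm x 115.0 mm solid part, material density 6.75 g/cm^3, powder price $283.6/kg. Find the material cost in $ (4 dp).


V = 37.9 * 20.4 * 115.0 = 88913.4 mm^3 = 88.9134 cm^3
Mass = 88.9134 * 6.75 / 1000 = 0.60016545 kg
Cost = 0.60016545 * 283.6 = 170.2069 $


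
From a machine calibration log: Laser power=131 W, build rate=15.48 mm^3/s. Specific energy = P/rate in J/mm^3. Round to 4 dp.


SE = 131 / 15.48 = 8.4625 J/mm^3


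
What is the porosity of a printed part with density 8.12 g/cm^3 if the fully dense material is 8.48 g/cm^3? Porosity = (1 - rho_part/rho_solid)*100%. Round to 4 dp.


Porosity = (1-8.12/8.48)*100 = 4.2453 %


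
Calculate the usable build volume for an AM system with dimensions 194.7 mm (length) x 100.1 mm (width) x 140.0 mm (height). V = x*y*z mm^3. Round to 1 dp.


V = 194.7 * 100.1 * 140.0 = 2728525.8 mm^3


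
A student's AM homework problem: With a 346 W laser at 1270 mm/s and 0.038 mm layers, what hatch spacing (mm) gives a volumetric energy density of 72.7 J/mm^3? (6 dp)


h = 346 / (72.7*1270*0.038) = 0.098618 mm


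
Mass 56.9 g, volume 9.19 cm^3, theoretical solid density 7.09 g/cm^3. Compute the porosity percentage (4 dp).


rho_part = 56.9 / 9.19 = 6.19151251 g/cm^3
Porosity = (1 - 6.19151251/7.09)*100 = 12.6726 %


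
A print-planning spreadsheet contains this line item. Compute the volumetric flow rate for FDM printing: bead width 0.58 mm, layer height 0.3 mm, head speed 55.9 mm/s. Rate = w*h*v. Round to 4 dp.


Rate = 0.58 * 0.3 * 55.9 = 9.7266 mm^3/s


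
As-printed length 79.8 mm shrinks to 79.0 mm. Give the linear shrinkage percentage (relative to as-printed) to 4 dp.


Shrinkage = ((79.8-79.0)/79.8)*100 = 1.0025 %


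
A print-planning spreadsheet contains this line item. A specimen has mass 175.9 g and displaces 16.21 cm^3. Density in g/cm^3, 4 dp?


rho = 175.9 / 16.21 = 10.8513 g/cm^3


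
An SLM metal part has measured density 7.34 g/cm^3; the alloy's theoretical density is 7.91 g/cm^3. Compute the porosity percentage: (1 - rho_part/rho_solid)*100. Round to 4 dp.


Porosity = (1-7.34/7.91)*100 = 7.2061 %


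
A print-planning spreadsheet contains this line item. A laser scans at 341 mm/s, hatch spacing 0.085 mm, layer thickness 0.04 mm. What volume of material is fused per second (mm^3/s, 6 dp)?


Rate = 341 * 0.085 * 0.04 = 1.1594 mm^3/s


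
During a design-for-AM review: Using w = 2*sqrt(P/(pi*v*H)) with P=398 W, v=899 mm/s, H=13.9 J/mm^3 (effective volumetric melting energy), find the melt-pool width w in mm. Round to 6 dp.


w = 2*sqrt(398/(pi*899*13.9)) = 0.201377 mm


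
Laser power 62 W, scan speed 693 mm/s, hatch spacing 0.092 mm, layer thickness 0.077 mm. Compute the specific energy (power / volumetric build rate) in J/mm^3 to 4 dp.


Build rate = 693 * 0.092 * 0.077 = 4.909212 mm^3/s
SE = 62 / 4.909212 = 12.6293 J/mm^3


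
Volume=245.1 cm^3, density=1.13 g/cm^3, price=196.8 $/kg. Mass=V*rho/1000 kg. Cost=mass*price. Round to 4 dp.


Mass = 245.1*1.13/1000 = 0.276963 kg
Cost = 0.276963 * 196.8 = 54.5063 $


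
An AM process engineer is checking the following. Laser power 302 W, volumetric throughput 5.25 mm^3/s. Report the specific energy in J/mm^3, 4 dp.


SE = 302 / 5.25 = 57.5238 J/mm^3


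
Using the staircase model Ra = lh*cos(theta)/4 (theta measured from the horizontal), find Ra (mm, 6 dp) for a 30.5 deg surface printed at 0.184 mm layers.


Ra = 0.184 * cos(30.5) / 4 = 0.039635 mm


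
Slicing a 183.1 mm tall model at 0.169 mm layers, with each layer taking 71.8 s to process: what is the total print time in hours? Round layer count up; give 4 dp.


Layers = ceil(183.1/0.169) = 1084
t = 1084 * 71.8 / 3600 = 21.6198 hrs


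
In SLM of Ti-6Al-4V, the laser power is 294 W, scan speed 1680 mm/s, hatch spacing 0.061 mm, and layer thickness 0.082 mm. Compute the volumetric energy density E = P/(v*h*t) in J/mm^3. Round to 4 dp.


E = 294 / (1680*0.061*0.082) = 34.986 J/mm^3


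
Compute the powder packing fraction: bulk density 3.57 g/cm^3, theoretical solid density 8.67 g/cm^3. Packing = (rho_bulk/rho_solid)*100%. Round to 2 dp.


Packing = (3.57/8.67)*100 = 41.18 %


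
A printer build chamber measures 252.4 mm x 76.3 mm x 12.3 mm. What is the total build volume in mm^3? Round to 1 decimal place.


V = 252.4 * 76.3 * 12.3 = 236874.9 mm^3


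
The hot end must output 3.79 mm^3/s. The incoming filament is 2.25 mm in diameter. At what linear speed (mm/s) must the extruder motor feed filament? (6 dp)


A = pi*(2.25/2)^2 = 3.976078
v = 3.79 / 3.976078 = 0.953201 mm/s


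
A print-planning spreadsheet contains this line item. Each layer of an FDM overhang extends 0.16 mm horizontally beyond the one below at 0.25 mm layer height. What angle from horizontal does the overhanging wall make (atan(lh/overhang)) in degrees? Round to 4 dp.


angle = atan(0.25/0.16) = 57.3808 degrees


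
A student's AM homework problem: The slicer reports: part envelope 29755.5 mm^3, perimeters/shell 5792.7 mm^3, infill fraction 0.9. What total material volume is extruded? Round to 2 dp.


V_infill = (29755.5 - 5792.7) * 0.9 = 21566.52
V_total = 5792.7 + 21566.52 = 27359.22 mm^3


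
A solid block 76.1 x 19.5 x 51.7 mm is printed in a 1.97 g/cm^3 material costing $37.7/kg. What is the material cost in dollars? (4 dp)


V = 76.1 * 19.5 * 51.7 = 76720.215 mm^3 = 76.720215 cm^3
Mass = 76.720215 * 1.97 / 1000 = 0.15113882 kg
Cost = 0.15113882 * 37.7 = 5.6979 $


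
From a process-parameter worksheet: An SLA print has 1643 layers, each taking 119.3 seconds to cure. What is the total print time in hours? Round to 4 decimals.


t = 1643 * 119.3 / 3600 = 54.4472 hrs


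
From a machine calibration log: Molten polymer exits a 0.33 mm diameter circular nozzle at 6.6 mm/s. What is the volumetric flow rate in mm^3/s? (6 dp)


A = pi*(0.33/2)^2 = 0.08552986 mm^2
Q = 0.08552986 * 6.6 = 0.564497 mm^3/s


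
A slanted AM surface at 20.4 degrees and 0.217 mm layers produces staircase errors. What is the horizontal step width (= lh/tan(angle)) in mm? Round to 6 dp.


step = 0.217 / tan(20.4) = 0.583495 mm


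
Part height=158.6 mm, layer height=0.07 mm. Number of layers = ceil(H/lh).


Layers = ceil(158.6/0.07) = 2266


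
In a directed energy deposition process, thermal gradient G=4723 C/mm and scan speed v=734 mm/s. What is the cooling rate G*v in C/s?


CR = 4723 * 734 = 3466682 C/s


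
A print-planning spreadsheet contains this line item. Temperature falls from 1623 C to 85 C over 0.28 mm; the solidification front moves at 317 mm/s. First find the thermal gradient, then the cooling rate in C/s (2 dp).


G = (1623-85)/0.28 = 5492.85714286 C/mm
CR = 5492.85714286 * 317 = 1741235.71 C/s


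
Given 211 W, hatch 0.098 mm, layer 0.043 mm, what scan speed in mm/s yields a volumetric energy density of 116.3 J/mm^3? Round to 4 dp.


v = 211 / (116.3*0.098*0.043) = 430.5347 mm/s


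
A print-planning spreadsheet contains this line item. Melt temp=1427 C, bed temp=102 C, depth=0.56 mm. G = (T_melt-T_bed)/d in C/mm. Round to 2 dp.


G = (1427-102)/0.56 = 2366.07 C/mm


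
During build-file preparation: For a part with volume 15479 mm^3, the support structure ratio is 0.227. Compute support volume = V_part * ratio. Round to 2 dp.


V_support = 15479 * 0.227 = 3513.73 mm^3


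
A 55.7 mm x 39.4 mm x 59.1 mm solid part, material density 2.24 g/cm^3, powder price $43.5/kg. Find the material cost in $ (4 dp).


V = 55.7 * 39.4 * 59.1 = 129699.678 mm^3 = 129.699678 cm^3
Mass = 129.699678 * 2.24 / 1000 = 0.29052728 kg
Cost = 0.29052728 * 43.5 = 12.6379 $


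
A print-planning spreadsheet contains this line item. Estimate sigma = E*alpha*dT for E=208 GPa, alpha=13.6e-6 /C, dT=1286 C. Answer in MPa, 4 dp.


sigma = 208*1000 * 13.6e-6 * 1286 = 3637.8368 MPa


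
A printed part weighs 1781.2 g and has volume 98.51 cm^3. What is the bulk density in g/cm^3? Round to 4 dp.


rho = 1781.2 / 98.51 = 18.0814 g/cm^3


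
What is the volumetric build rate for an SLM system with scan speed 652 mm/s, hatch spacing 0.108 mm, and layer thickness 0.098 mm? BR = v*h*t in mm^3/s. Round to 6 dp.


Rate = 652 * 0.108 * 0.098 = 6.900768 mm^3/s


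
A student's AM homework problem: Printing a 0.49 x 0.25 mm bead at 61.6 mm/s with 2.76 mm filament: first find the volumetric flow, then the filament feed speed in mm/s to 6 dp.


Q = 0.49 * 0.25 * 61.6 = 7.546 mm^3/s
A_fil = pi*(2.76/2)^2 = 5.98284905 mm^2
v_feed = 7.546 / 5.98284905 = 1.261272 mm/s


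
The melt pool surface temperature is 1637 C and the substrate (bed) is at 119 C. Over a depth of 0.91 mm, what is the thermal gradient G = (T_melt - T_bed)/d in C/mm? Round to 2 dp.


G = (1637-119)/0.91 = 1668.13 C/mm


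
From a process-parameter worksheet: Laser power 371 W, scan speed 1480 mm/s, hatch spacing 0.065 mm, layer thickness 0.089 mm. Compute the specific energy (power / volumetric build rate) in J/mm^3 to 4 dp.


Build rate = 1480 * 0.065 * 0.089 = 8.5618 mm^3/s
SE = 371 / 8.5618 = 43.332 J/mm^3


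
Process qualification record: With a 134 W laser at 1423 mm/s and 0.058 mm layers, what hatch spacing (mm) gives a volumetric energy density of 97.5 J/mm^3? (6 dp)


h = 134 / (97.5*1423*0.058) = 0.016652 mm


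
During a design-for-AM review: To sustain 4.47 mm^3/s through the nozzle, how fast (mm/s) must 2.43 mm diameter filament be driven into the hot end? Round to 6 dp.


A = pi*(2.43/2)^2 = 4.637698
v = 4.47 / 4.637698 = 0.96384 mm/s


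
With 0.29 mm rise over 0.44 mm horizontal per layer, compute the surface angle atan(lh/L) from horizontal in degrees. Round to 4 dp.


angle = atan(0.29/0.44) = 33.3885 degrees


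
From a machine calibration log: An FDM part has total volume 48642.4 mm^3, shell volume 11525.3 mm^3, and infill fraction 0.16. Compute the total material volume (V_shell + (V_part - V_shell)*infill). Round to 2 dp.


V_infill = (48642.4 - 11525.3) * 0.16 = 5938.74
V_total = 11525.3 + 5938.74 = 17464.04 mm^3


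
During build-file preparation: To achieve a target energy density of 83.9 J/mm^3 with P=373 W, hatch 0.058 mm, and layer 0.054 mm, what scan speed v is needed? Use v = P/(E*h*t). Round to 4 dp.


v = 373 / (83.9*0.058*0.054) = 1419.4664 mm/s


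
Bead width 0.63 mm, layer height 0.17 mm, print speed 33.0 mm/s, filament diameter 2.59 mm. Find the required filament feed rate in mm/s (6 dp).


Q = 0.63 * 0.17 * 33.0 = 3.5343 mm^3/s
A_fil = pi*(2.59/2)^2 = 5.26852942 mm^2
v_feed = 3.5343 / 5.26852942 = 0.670832 mm/s


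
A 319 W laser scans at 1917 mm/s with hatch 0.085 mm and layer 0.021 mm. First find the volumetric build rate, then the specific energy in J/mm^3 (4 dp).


Build rate = 1917 * 0.085 * 0.021 = 3.421845 mm^3/s
SE = 319 / 3.421845 = 93.2246 J/mm^3


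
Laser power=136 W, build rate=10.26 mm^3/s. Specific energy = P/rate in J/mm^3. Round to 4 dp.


SE = 136 / 10.26 = 13.2554 J/mm^3


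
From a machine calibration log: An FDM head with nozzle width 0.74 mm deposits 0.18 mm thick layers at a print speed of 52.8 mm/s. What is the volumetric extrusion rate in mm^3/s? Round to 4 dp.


Rate = 0.74 * 0.18 * 52.8 = 7.033 mm^3/s


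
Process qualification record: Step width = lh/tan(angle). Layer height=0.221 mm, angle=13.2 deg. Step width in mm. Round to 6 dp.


step = 0.221 / tan(13.2) = 0.942238 mm


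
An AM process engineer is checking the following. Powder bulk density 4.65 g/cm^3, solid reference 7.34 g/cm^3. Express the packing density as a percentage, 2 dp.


Packing = (4.65/7.34)*100 = 63.35 %


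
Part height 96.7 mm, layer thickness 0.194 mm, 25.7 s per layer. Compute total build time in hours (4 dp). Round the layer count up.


Layers = ceil(96.7/0.194) = 499
t = 499 * 25.7 / 3600 = 3.5623 hrs


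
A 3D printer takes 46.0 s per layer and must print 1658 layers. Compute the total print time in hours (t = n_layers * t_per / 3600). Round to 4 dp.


t = 1658 * 46.0 / 3600 = 21.1856 hrs


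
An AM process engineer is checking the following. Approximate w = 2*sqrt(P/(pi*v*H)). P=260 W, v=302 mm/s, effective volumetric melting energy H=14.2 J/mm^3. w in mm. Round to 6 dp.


w = 2*sqrt(260/(pi*302*14.2)) = 0.27784 mm


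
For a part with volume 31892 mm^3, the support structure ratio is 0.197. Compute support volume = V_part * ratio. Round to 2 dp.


V_support = 31892 * 0.197 = 6282.72 mm^3


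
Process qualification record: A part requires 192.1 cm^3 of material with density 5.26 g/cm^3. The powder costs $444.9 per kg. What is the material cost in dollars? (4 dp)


Mass = 192.1*5.26/1000 = 1.010446 kg
Cost = 1.010446 * 444.9 = 449.5474 $


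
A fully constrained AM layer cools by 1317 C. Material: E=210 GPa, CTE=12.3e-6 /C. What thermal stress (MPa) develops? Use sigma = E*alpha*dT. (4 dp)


sigma = 210*1000 * 12.3e-6 * 1317 = 3401.811 MPa


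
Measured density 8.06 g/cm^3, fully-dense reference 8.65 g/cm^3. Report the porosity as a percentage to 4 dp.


Porosity = (1-8.06/8.65)*100 = 6.8208 %


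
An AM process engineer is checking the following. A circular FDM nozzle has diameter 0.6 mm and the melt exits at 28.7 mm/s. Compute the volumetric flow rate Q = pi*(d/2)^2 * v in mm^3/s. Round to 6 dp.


A = pi*(0.6/2)^2 = 0.28274334 mm^2
Q = 0.28274334 * 28.7 = 8.114734 mm^3/s


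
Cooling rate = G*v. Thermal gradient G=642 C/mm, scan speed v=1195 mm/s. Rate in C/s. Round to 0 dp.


CR = 642 * 1195 = 767190 C/s


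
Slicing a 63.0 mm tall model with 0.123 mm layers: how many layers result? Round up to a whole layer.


Layers = ceil(63.0/0.123) = 513


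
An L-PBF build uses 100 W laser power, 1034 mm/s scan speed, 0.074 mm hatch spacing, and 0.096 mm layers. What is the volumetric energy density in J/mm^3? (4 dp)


E = 100 / (1034*0.074*0.096) = 13.6137 J/mm^3


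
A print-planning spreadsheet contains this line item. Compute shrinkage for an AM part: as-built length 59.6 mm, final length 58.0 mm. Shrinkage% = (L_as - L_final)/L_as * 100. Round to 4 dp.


Shrinkage = ((59.6-58.0)/59.6)*100 = 2.6846 %


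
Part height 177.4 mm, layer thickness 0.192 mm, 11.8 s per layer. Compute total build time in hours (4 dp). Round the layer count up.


Layers = ceil(177.4/0.192) = 924
t = 924 * 11.8 / 3600 = 3.0287 hrs


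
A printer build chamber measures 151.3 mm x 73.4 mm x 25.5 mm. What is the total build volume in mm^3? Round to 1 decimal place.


V = 151.3 * 73.4 * 25.5 = 283188.2 mm^3


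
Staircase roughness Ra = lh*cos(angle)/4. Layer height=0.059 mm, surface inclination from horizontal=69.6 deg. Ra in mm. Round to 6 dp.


Ra = 0.059 * cos(69.6) / 4 = 0.005141 mm


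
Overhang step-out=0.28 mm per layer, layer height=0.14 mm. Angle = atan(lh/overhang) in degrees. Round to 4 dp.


angle = atan(0.14/0.28) = 26.5651 degrees


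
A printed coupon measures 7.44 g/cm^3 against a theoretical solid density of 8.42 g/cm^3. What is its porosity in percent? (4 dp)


Porosity = (1-7.44/8.42)*100 = 11.639 %


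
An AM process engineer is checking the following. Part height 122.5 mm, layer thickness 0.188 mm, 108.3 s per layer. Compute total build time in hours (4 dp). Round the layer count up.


Layers = ceil(122.5/0.188) = 652
t = 652 * 108.3 / 3600 = 19.6143 hrs


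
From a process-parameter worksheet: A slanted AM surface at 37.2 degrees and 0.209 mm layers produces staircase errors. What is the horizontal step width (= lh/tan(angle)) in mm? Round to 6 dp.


step = 0.209 / tan(37.2) = 0.275347 mm


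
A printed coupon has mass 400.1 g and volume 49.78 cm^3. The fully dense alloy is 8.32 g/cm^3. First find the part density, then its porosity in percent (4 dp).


rho_part = 400.1 / 49.78 = 8.0373644 g/cm^3
Porosity = (1 - 8.0373644/8.32)*100 = 3.3971 %


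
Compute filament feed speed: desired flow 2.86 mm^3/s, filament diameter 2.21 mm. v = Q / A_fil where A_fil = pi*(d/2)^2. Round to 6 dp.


A = pi*(2.21/2)^2 = 3.835963
v = 2.86 / 3.835963 = 0.745575 mm/s


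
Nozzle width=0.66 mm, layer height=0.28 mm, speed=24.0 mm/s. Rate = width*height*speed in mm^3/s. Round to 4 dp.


Rate = 0.66 * 0.28 * 24.0 = 4.4352 mm^3/s


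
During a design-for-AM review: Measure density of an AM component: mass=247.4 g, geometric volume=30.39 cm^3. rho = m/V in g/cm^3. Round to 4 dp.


rho = 247.4 / 30.39 = 8.1408 g/cm^3


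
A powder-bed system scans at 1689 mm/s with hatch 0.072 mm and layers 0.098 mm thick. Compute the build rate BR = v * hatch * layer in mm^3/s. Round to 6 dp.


Rate = 1689 * 0.072 * 0.098 = 11.917584 mm^3/s


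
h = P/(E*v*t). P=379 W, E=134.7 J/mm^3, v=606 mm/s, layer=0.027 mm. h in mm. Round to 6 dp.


h = 379 / (134.7*606*0.027) = 0.171963 mm


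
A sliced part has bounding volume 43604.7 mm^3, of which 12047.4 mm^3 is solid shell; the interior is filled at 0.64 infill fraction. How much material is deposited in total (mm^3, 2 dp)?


V_infill = (43604.7 - 12047.4) * 0.64 = 20196.67
V_total = 12047.4 + 20196.67 = 32244.07 mm^3


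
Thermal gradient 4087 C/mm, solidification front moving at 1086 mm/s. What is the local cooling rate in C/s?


CR = 4087 * 1086 = 4438482 C/s


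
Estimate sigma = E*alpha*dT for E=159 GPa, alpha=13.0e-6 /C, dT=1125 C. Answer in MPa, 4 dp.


sigma = 159*1000 * 13.0e-6 * 1125 = 2325.375 MPa


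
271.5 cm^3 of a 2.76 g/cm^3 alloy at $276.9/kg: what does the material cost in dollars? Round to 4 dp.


Mass = 271.5*2.76/1000 = 0.74934 kg
Cost = 0.74934 * 276.9 = 207.4922 $


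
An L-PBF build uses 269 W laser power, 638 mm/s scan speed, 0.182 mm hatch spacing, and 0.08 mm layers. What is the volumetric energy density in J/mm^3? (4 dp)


E = 269 / (638*0.182*0.08) = 28.9581 J/mm^3


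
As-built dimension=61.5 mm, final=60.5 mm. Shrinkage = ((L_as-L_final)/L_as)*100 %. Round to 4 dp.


Shrinkage = ((61.5-60.5)/61.5)*100 = 1.626 %


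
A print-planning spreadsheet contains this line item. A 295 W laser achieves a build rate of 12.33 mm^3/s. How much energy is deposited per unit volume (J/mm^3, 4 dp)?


SE = 295 / 12.33 = 23.9254 J/mm^3


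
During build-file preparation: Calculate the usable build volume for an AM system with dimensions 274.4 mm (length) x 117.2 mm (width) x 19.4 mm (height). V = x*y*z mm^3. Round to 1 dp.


V = 274.4 * 117.2 * 19.4 = 623897.8 mm^3


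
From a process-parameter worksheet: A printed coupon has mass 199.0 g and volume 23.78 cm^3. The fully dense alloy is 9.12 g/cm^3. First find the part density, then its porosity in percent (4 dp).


rho_part = 199.0 / 23.78 = 8.36837679 g/cm^3
Porosity = (1 - 8.36837679/9.12)*100 = 8.2415 %


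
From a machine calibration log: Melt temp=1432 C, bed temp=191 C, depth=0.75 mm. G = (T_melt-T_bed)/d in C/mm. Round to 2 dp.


G = (1432-191)/0.75 = 1654.67 C/mm


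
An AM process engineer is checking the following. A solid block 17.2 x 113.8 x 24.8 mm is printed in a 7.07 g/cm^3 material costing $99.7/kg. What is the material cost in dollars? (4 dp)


V = 17.2 * 113.8 * 24.8 = 48542.528 mm^3 = 48.542528 cm^3
Mass = 48.542528 * 7.07 / 1000 = 0.34319567 kg
Cost = 0.34319567 * 99.7 = 34.2166 $


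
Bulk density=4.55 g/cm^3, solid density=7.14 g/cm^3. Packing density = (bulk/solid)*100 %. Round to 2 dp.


Packing = (4.55/7.14)*100 = 63.73 %


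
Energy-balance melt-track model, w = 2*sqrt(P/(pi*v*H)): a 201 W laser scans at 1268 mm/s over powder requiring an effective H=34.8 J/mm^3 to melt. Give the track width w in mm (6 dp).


w = 2*sqrt(201/(pi*1268*34.8)) = 0.076156 mm


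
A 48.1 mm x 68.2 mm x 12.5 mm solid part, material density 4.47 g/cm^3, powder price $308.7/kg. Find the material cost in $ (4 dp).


V = 48.1 * 68.2 * 12.5 = 41005.25 mm^3 = 41.00525 cm^3
Mass = 41.00525 * 4.47 / 1000 = 0.18329347 kg
Cost = 0.18329347 * 308.7 = 56.5827 $


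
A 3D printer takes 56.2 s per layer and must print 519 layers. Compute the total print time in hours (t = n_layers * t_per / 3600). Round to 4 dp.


t = 519 * 56.2 / 3600 = 8.1022 hrs


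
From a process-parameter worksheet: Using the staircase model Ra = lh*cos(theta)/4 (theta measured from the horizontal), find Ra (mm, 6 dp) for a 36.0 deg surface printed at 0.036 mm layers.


Ra = 0.036 * cos(36.0) / 4 = 0.007281 mm


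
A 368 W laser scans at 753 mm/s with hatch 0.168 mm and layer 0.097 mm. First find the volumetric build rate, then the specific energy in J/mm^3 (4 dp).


Build rate = 753 * 0.168 * 0.097 = 12.270888 mm^3/s
SE = 368 / 12.270888 = 29.9897 J/mm^3


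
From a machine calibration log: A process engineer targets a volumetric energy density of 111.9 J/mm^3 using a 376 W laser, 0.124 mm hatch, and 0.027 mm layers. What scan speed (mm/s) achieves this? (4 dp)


v = 376 / (111.9*0.124*0.027) = 1003.6269 mm/s


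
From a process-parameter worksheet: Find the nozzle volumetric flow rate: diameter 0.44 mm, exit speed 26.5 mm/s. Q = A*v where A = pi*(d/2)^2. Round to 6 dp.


A = pi*(0.44/2)^2 = 0.15205308 mm^2
Q = 0.15205308 * 26.5 = 4.029407 mm^3/s


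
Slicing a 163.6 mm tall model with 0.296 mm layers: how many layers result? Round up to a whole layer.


Layers = ceil(163.6/0.296) = 553


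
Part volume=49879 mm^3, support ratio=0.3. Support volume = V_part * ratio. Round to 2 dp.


V_support = 49879 * 0.3 = 14963.7 mm^3


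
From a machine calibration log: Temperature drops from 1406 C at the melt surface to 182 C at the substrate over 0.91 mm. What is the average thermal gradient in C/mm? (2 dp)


G = (1406-182)/0.91 = 1345.05 C/mm


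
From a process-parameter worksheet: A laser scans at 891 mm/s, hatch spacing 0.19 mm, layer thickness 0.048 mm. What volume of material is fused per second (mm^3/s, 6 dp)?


Rate = 891 * 0.19 * 0.048 = 8.12592 mm^3/s


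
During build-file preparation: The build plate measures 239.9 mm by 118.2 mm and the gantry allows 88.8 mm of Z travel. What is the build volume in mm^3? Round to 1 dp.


V = 239.9 * 118.2 * 88.8 = 2518028.8 mm^3


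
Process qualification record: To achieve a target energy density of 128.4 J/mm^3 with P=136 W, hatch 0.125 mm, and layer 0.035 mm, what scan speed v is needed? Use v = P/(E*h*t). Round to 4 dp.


v = 136 / (128.4*0.125*0.035) = 242.1006 mm/s


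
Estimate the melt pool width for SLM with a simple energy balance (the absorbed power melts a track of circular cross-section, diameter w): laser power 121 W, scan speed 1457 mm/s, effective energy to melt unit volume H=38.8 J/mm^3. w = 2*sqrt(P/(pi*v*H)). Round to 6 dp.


w = 2*sqrt(121/(pi*1457*38.8)) = 0.052204 mm


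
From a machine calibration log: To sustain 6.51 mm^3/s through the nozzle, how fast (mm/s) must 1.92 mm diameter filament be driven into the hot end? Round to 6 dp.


A = pi*(1.92/2)^2 = 2.895292
v = 6.51 / 2.895292 = 2.248478 mm/s


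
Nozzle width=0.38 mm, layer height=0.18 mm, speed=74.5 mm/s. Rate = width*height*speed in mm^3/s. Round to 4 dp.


Rate = 0.38 * 0.18 * 74.5 = 5.0958 mm^3/s


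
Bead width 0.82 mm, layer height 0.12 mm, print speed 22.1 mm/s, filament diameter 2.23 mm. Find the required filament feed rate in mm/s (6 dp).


Q = 0.82 * 0.12 * 22.1 = 2.17464 mm^3/s
A_fil = pi*(2.23/2)^2 = 3.90570653 mm^2
v_feed = 2.17464 / 3.90570653 = 0.556785 mm/s


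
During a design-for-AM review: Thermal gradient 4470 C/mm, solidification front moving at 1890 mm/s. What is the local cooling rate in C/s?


CR = 4470 * 1890 = 8448300 C/s


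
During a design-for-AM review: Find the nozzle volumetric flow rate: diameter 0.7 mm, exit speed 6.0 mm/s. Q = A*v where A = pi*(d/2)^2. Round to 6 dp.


A = pi*(0.7/2)^2 = 0.3848451 mm^2
Q = 0.3848451 * 6.0 = 2.309071 mm^3/s
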